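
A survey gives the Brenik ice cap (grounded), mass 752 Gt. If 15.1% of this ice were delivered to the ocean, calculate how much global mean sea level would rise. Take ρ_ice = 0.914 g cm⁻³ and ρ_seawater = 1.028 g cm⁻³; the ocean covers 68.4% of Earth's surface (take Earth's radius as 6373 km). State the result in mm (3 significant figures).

Brenik: 0.151 × 752 Gt = 1.136×10^14 kg; dividing by ρ_w = 1.028 g cm⁻³ = 1028 kg m⁻³ gives 1.105×10^11 m³ of water.
Spread over 3.49×10^14 m² of ocean, Δh = 1.105×10^11 / 3.49×10^14 = 3.16×10^-4 m = 0.316 mm.

≈ 0.316 mm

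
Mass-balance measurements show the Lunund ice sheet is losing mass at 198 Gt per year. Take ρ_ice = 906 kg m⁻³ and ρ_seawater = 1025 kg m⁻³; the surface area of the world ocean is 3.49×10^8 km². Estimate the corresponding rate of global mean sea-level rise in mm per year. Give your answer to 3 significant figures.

≈ 0.553 mm/yr

ρ_w = 1025 kg m⁻³. Annual water volume added = 198 Gt / ρ_w = 1.980×10^14 kg / 1025 kg m⁻³ = 1.932×10^11 m³.
Δh per year = 1.932×10^11 / 3.49×10^14 = 5.53×10^-4 m = 0.553 mm.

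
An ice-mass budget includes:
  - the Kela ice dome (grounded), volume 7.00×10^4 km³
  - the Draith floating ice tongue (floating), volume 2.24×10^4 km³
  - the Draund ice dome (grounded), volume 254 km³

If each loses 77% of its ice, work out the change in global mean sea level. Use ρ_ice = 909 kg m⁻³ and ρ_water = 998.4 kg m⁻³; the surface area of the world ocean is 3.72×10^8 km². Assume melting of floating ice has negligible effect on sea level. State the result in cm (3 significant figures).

≈ 13.2 cm

Kela: 0.77 × 7.00×10^4 km³ × (909/998.4) = 4.907×10^4 km³ of water.
The Draith floating ice tongue is floating and already displaces its own weight of water, so its melt adds essentially nothing to sea level.
Draund: 0.77 × 254 km³ × (909/998.4) = 178.1 km³ of water.
Total added water ≈ 4.925×10^13 m³ over 3.72×10^14 m² → Δh = 0.132 m = 13.2 cm.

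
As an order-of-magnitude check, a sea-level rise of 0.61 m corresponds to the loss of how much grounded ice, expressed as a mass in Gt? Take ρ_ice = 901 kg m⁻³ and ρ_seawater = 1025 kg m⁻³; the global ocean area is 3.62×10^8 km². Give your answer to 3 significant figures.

≈ 2.26×10^5 Gt

Required water volume = Δh × A = 0.61 m × 3.62×10^14 m² = 2.208×10^14 m³.
ρ_w = 1025 kg m⁻³, so the mass of water = 2.208×10^14 m³ × 1025 kg m⁻³ = 2.263×10^17 kg = 2.26×10^5 Gt (and the same mass of ice, by conservation).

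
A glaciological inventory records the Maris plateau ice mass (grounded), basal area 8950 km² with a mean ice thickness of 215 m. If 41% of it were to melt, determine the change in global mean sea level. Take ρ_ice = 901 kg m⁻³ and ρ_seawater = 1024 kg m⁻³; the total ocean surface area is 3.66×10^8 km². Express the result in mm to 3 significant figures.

Maris: ice volume = 8950 km² × 215 m = 1924 km³; 0.41 × 1924 × (901/1024) = 694.2 km³ of water.
Spread over 3.66×10^14 m² of ocean, Δh = 6.942×10^11 / 3.66×10^14 = 1.90×10^-3 m = 1.90 mm.

≈ 1.90 mm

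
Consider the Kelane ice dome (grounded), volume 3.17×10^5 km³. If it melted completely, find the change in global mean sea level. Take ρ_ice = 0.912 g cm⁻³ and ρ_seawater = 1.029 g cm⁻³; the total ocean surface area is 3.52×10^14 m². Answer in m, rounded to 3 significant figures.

Kelane: 3.17×10^5 km³ × (912/1029) = 2.810×10^5 km³ of water.
Spread over 3.52×10^14 m² of ocean, Δh = 2.810×10^14 / 3.52×10^14 = 0.798 m.

≈ 0.798 m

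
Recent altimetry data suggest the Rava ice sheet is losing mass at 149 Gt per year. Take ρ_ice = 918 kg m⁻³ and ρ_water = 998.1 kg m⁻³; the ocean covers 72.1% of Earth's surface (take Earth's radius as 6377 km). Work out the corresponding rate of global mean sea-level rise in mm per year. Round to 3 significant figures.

≈ 0.405 mm/yr

ρ_w = 998.1 kg m⁻³. Annual water volume added = 149 Gt / ρ_w = 1.490×10^14 kg / 998.1 kg m⁻³ = 1.493×10^11 m³.
Δh per year = 1.493×10^11 / 3.68×10^14 = 4.05×10^-4 m = 0.405 mm.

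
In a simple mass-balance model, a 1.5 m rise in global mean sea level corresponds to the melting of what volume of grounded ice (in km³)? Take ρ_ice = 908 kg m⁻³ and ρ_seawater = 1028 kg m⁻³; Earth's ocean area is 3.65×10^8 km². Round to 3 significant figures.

≈ 6.20×10^5 km³

Required water volume = Δh × A = 1.5 m × 3.65×10^14 m² = 5.475×10^14 m³ = 5.475×10^5 km³.
Ice volume = water volume × ρ_w/ρ_ice = 5.475×10^5 × 1028/908 = 6.20×10^5 km³.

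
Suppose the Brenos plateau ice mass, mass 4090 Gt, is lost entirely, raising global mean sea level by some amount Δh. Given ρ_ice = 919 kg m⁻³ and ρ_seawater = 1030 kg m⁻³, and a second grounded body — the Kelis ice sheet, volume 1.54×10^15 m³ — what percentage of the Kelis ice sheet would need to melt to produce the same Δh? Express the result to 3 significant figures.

Equal sea-level rise means equal mass of meltwater, i.e. equal mass of ice lost.
Ice mass of Brenos: 4.090×10^15 kg; ice mass of Kelis: 1.415×10^18 kg.
Fraction required = 4.090×10^15 / 1.415×10^18 = 2.89×10^-3 → 0.289 %.

≈ 0.289 %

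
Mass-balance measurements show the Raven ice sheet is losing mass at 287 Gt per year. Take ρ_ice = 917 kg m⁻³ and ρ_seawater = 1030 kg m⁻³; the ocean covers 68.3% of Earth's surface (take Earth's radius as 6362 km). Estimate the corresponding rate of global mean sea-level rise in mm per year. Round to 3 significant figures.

ρ_w = 1030 kg m⁻³. Annual water volume added = 287 Gt / ρ_w = 2.870×10^14 kg / 1030 kg m⁻³ = 2.786×10^11 m³.
Δh per year = 2.786×10^11 / 3.47×10^14 = 8.02×10^-4 m = 0.802 mm.

≈ 0.802 mm/yr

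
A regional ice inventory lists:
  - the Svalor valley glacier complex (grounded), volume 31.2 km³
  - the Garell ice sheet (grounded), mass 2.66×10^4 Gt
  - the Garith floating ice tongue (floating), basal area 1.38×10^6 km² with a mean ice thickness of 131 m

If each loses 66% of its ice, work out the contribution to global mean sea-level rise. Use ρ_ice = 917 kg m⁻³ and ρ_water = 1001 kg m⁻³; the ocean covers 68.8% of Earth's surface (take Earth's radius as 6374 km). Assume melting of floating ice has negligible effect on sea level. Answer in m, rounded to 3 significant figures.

Svalor: 0.66 × 31.2 km³ × (917/1001) = 18.86 km³ of water.
Garell: 0.66 × 2.66×10^4 Gt = 1.756×10^16 kg; dividing by ρ_w = 1001 kg m⁻³ gives 1.754×10^13 m³ of water.
The Garith floating ice tongue is floating and already displaces its own weight of water, so its melt adds essentially nothing to sea level.
Total added water ≈ 1.756×10^13 m³ over 3.51×10^14 m² → Δh = 0.0500 m.

≈ 0.0500 m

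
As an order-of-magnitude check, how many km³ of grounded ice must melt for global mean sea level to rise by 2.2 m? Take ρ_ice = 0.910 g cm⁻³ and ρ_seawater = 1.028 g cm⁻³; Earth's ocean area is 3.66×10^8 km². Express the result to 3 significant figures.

Required water volume = Δh × A = 2.2 m × 3.66×10^14 m² = 8.052×10^14 m³ = 8.052×10^5 km³.
Ice volume = water volume × ρ_w/ρ_ice = 8.052×10^5 × 1028/910 = 9.10×10^5 km³.

≈ 9.10×10^5 km³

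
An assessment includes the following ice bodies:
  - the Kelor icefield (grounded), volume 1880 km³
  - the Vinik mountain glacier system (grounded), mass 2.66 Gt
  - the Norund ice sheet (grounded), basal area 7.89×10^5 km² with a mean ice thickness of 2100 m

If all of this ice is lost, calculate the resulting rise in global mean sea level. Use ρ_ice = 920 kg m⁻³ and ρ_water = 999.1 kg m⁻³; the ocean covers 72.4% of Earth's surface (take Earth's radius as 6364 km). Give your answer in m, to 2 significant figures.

≈ 4.1 m

Kelor: 1880 km³ × (920/999.1) = 1731 km³ of water.
Vinik: 2.66 Gt = 2.660×10^12 kg; dividing by ρ_w = 999.1 kg m⁻³ gives 2.662×10^9 m³ of water.
Norund: ice volume = 7.89×10^5 km² × 2100 m = 1.657×10^6 km³; 1.657×10^6 × (920/999.1) = 1.526×10^6 km³ of water.
Total added water ≈ 1.527×10^15 m³ over 3.68×10^14 m² → Δh = 4.15 m.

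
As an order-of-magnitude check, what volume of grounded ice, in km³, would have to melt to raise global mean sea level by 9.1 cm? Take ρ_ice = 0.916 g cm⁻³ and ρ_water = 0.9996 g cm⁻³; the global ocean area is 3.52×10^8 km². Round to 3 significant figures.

≈ 3.50×10^4 km³

Required water volume = Δh × A = 0.091 m × 3.52×10^14 m² = 3.203×10^13 m³ = 3.203×10^4 km³.
Ice volume = water volume × ρ_w/ρ_ice = 3.203×10^4 × 999.6/916 = 3.50×10^4 km³.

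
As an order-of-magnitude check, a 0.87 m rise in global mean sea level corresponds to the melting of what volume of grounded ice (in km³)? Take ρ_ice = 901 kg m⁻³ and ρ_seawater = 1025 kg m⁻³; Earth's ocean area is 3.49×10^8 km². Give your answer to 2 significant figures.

Required water volume = Δh × A = 0.87 m × 3.49×10^14 m² = 3.036×10^14 m³ = 3.036×10^5 km³.
Ice volume = water volume × ρ_w/ρ_ice = 3.036×10^5 × 1025/901 = 3.5×10^5 km³.

≈ 3.5×10^5 km³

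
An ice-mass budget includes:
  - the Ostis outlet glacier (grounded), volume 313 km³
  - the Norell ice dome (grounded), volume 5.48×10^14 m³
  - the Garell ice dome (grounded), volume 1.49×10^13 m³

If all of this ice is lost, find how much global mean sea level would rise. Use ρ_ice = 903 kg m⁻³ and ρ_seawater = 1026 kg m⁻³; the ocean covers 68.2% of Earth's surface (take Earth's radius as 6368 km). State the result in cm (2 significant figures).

≈ 140 cm

Ostis: 313 km³ × (903/1026) = 275.5 km³ of water.
Norell: 5.48×10^14 m³ × (903/1026) = 4.823×10^14 m³ of water.
Garell: 1.49×10^13 m³ × (903/1026) = 1.311×10^13 m³ of water.
Total added water ≈ 4.957×10^14 m³ over 3.48×10^14 m² → Δh = 1.43 m = 140 cm.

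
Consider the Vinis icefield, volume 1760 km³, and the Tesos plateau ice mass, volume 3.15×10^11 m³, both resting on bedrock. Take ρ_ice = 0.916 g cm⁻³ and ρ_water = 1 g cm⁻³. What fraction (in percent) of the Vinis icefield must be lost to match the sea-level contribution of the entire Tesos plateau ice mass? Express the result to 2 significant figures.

Equal sea-level rise means equal mass of meltwater, i.e. equal mass of ice lost.
Ice mass of Tesos: 2.885×10^14 kg; ice mass of Vinis: 1.612×10^15 kg.
Fraction required = 2.885×10^14 / 1.612×10^15 = 0.179 → 18 %.

≈ 18 %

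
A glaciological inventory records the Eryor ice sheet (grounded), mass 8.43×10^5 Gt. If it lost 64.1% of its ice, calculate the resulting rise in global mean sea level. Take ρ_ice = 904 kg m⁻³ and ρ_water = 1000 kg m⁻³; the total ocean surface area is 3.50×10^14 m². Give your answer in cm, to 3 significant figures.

≈ 154 cm

Eryor: 0.641 × 8.43×10^5 Gt = 5.404×10^17 kg; dividing by ρ_w = 1000 kg m⁻³ gives 5.404×10^14 m³ of water.
Spread over 3.50×10^14 m² of ocean, Δh = 5.404×10^14 / 3.50×10^14 = 1.54 m = 154 cm.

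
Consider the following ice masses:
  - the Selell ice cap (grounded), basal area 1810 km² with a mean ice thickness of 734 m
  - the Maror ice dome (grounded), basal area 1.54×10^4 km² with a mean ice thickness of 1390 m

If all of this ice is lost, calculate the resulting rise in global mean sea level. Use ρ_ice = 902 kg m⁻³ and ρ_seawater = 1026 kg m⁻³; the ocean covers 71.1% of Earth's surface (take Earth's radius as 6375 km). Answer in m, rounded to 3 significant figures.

≈ 0.0550 m

Selell: ice volume = 1810 km² × 734 m = 1329 km³; 1329 × (902/1026) = 1168 km³ of water.
Maror: ice volume = 1.54×10^4 km² × 1390 m = 2.141×10^4 km³; 2.141×10^4 × (902/1026) = 1.882×10^4 km³ of water.
Total added water ≈ 1.999×10^13 m³ over 3.63×10^14 m² → Δh = 0.0550 m.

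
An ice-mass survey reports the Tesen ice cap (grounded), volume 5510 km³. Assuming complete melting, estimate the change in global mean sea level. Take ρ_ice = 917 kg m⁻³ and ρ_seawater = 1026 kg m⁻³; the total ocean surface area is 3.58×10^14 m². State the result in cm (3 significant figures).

Tesen: 5510 km³ × (917/1026) = 4925 km³ of water.
Spread over 3.58×10^14 m² of ocean, Δh = 4.925×10^12 / 3.58×10^14 = 0.0138 m = 1.38 cm.

≈ 1.38 cm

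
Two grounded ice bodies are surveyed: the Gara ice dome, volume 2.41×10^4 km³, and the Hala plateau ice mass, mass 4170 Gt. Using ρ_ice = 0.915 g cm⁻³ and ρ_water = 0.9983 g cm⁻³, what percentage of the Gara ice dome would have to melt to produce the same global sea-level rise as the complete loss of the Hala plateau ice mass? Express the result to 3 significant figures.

≈ 18.9 %

Equal sea-level rise means equal mass of meltwater, i.e. equal mass of ice lost.
Ice mass of Hala: 4.170×10^15 kg; ice mass of Gara: 2.205×10^16 kg.
Fraction required = 4.170×10^15 / 2.205×10^16 = 0.189 → 18.9 %.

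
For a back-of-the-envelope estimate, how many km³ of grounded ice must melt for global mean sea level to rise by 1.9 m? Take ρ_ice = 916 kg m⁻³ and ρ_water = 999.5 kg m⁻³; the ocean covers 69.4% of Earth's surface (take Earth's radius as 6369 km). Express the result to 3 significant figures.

Required water volume = Δh × A = 1.9 m × 3.54×10^14 m² = 6.721×10^14 m³ = 6.721×10^5 km³.
Ice volume = water volume × ρ_w/ρ_ice = 6.721×10^5 × 999.5/916 = 7.33×10^5 km³.

≈ 7.33×10^5 km³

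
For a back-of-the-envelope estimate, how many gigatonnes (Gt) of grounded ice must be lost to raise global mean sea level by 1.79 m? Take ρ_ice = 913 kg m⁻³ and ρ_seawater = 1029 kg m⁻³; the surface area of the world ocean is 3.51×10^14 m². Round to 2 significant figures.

Required water volume = Δh × A = 1.79 m × 3.51×10^14 m² = 6.283×10^14 m³.
ρ_w = 1029 kg m⁻³, so the mass of water = 6.283×10^14 m³ × 1029 kg m⁻³ = 6.465×10^17 kg = 6.5×10^5 Gt (and the same mass of ice, by conservation).

≈ 6.5×10^5 Gt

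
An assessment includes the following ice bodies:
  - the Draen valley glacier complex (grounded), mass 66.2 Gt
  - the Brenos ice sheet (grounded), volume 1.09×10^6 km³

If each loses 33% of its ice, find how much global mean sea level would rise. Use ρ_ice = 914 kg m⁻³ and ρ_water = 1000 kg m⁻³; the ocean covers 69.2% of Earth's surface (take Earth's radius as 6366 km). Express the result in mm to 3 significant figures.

≈ 933 mm

Draen: 0.33 × 66.2 Gt = 2.185×10^13 kg; dividing by ρ_w = 1000 kg m⁻³ gives 2.185×10^10 m³ of water.
Brenos: 0.33 × 1.09×10^6 km³ × (914/1000) = 3.288×10^5 km³ of water.
Total added water ≈ 3.288×10^14 m³ over 3.52×10^14 m² → Δh = 0.933 m = 933 mm.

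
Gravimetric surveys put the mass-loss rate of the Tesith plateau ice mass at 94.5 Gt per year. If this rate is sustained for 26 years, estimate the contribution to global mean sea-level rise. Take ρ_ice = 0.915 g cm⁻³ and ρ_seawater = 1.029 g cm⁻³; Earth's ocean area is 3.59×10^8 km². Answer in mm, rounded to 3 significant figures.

Total mass lost = 94.5 Gt/yr × 26 yr = 2457 Gt = 2.457×10^15 kg.
ρ_w = 1.029 g cm⁻³ = 1029 kg m⁻³, so water volume = 2.457×10^15 / 1029 = 2.388×10^12 m³.
Δh = 2.388×10^12 / 3.59×10^14 = 6.65×10^-3 m = 6.65 mm.

≈ 6.65 mm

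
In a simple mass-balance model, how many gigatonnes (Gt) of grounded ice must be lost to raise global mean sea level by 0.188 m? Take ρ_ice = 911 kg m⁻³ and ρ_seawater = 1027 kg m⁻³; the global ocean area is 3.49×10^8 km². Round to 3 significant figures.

≈ 6.74×10^4 Gt

Required water volume = Δh × A = 0.188 m × 3.49×10^14 m² = 6.561×10^13 m³.
ρ_w = 1027 kg m⁻³, so the mass of water = 6.561×10^13 m³ × 1027 kg m⁻³ = 6.738×10^16 kg = 6.74×10^4 Gt (and the same mass of ice, by conservation).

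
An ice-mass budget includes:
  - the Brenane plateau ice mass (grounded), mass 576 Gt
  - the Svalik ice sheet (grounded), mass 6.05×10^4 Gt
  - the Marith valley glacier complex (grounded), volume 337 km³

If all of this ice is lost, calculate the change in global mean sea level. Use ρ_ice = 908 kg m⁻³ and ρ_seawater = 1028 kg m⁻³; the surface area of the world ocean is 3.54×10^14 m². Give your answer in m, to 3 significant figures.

≈ 0.169 m

Brenane: 576 Gt = 5.760×10^14 kg; dividing by ρ_w = 1028 kg m⁻³ gives 5.603×10^11 m³ of water.
Svalik: 6.05×10^4 Gt = 6.050×10^16 kg; dividing by ρ_w = 1028 kg m⁻³ gives 5.885×10^13 m³ of water.
Marith: 337 km³ × (908/1028) = 297.7 km³ of water.
Total added water ≈ 5.971×10^13 m³ over 3.54×10^14 m² → Δh = 0.169 m.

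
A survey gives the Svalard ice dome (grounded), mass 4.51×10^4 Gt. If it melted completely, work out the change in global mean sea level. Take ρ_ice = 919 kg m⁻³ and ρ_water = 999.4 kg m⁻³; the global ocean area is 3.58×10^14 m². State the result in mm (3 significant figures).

≈ 126 mm

Svalard: 4.51×10^4 Gt = 4.510×10^16 kg; dividing by ρ_w = 999.4 kg m⁻³ gives 4.513×10^13 m³ of water.
Spread over 3.58×10^14 m² of ocean, Δh = 4.513×10^13 / 3.58×10^14 = 0.126 m = 126 mm.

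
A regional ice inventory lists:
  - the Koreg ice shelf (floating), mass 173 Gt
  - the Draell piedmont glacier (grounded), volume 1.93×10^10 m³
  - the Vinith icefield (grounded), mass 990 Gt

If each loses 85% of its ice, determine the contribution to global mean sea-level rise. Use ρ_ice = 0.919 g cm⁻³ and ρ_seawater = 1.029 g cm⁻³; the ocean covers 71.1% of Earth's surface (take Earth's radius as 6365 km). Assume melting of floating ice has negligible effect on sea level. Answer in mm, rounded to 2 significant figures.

≈ 2.3 mm

The Koreg ice shelf is floating and already displaces its own weight of water, so its melt adds essentially nothing to sea level.
Draell: 0.85 × 1.93×10^10 m³ × (919/1029) = 1.465×10^10 m³ of water.
Vinith: 0.85 × 990 Gt = 8.415×10^14 kg; dividing by ρ_w = 1.029 g cm⁻³ = 1029 kg m⁻³ gives 8.178×10^11 m³ of water.
Total added water ≈ 8.324×10^11 m³ over 3.62×10^14 m² → Δh = 2.30×10^-3 m = 2.3 mm.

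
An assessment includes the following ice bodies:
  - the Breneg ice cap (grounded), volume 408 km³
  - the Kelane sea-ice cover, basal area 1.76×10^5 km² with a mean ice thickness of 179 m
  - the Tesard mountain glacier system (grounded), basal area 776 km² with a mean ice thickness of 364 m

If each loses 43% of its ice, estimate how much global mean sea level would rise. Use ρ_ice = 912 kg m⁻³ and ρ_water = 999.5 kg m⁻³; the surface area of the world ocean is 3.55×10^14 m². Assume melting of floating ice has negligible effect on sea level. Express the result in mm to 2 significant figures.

≈ 0.76 mm

Breneg: 0.43 × 408 km³ × (912/999.5) = 160.1 km³ of water.
The Kelane sea-ice cover is floating and already displaces its own weight of water, so its melt adds essentially nothing to sea level.
Tesard: ice volume = 776 km² × 364 m = 282.5 km³; 0.43 × 282.5 × (912/999.5) = 110.8 km³ of water.
Total added water ≈ 2.709×10^11 m³ over 3.55×10^14 m² → Δh = 7.63×10^-4 m = 0.76 mm.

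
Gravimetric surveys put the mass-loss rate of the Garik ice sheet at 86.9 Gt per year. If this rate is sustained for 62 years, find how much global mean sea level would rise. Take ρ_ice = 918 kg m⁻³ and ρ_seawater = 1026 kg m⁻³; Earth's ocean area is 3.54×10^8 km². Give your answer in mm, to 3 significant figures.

≈ 14.8 mm

Total mass lost = 86.9 Gt/yr × 62 yr = 5388 Gt = 5.388×10^15 kg.
ρ_w = 1026 kg m⁻³, so water volume = 5.388×10^15 / 1026 = 5.251×10^12 m³.
Δh = 5.251×10^12 / 3.54×10^14 = 0.0148 m = 14.8 mm.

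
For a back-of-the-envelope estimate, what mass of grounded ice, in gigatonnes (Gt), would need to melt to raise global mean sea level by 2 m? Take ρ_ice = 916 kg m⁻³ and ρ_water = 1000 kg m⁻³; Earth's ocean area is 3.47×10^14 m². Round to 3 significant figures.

≈ 6.94×10^5 Gt

Required water volume = Δh × A = 2 m × 3.47×10^14 m² = 6.940×10^14 m³.
ρ_w = 1000 kg m⁻³, so the mass of water = 6.940×10^14 m³ × 1000 kg m⁻³ = 6.940×10^17 kg = 6.94×10^5 Gt (and the same mass of ice, by conservation).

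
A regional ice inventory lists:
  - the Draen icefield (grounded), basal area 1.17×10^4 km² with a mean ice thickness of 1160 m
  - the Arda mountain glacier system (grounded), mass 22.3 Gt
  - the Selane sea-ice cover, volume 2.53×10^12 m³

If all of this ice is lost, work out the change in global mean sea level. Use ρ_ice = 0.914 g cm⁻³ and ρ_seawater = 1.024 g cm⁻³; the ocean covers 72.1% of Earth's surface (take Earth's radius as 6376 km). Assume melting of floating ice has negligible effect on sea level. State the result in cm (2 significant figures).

≈ 3.3 cm

Draen: ice volume = 1.17×10^4 km² × 1160 m = 1.357×10^4 km³; 1.357×10^4 × (914/1024) = 1.211×10^4 km³ of water.
Arda: 22.3 Gt = 2.230×10^13 kg; dividing by ρ_w = 1.024 g cm⁻³ = 1024 kg m⁻³ gives 2.178×10^10 m³ of water.
The Selane sea-ice cover is floating and already displaces its own weight of water, so its melt adds essentially nothing to sea level.
Total added water ≈ 1.214×10^13 m³ over 3.68×10^14 m² → Δh = 0.0329 m = 3.3 cm.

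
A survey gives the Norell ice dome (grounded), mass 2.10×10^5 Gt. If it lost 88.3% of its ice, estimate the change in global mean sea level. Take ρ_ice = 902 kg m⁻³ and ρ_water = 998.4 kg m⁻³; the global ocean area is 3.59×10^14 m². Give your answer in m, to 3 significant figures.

≈ 0.517 m

Norell: 0.883 × 2.10×10^5 Gt = 1.854×10^17 kg; dividing by ρ_w = 998.4 kg m⁻³ gives 1.857×10^14 m³ of water.
Spread over 3.59×10^14 m² of ocean, Δh = 1.857×10^14 / 3.59×10^14 = 0.517 m.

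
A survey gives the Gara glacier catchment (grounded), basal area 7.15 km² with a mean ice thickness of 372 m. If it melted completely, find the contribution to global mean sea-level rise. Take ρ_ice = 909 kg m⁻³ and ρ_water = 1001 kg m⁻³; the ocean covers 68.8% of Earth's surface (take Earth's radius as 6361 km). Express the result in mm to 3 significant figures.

≈ 6.90×10^-3 mm

Gara: ice volume = 7.15 km² × 372 m = 2.660 km³; 2.660 × (909/1001) = 2.415 km³ of water.
Spread over 3.50×10^14 m² of ocean, Δh = 2.415×10^9 / 3.50×10^14 = 6.90×10^-6 m = 6.90×10^-3 mm.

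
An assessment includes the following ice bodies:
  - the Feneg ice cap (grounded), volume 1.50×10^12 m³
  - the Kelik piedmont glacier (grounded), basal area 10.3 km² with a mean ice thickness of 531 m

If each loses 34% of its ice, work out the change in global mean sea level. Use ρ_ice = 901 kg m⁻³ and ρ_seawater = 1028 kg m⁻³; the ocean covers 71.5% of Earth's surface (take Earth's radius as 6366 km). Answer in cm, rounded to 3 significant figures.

Feneg: 0.34 × 1.50×10^12 m³ × (901/1028) = 4.470×10^11 m³ of water.
Kelik: ice volume = 10.3 km² × 531 m = 5.469 km³; 0.34 × 5.469 × (901/1028) = 1.630 km³ of water.
Total added water ≈ 4.486×10^11 m³ over 3.64×10^14 m² → Δh = 1.23×10^-3 m = 0.123 cm.

≈ 0.123 cm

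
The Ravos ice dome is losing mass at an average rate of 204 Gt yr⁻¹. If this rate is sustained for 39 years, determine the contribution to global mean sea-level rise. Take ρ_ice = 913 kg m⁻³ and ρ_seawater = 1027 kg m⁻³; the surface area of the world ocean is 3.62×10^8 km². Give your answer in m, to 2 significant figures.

≈ 0.021 m

Total mass lost = 204 Gt/yr × 39 yr = 7956 Gt = 7.956×10^15 kg.
ρ_w = 1027 kg m⁻³, so water volume = 7.956×10^15 / 1027 = 7.747×10^12 m³.
Δh = 7.747×10^12 / 3.62×10^14 = 0.0214 m.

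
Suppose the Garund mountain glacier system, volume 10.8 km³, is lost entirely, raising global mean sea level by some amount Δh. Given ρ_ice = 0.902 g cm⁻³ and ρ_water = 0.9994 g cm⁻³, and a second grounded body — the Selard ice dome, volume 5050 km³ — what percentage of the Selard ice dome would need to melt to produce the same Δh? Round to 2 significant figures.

≈ 0.21 %

Equal sea-level rise means equal mass of meltwater, i.e. equal mass of ice lost.
Ice mass of Garund: 9.742×10^12 kg; ice mass of Selard: 4.555×10^15 kg.
Fraction required = 9.742×10^12 / 4.555×10^15 = 2.14×10^-3 → 0.21 %.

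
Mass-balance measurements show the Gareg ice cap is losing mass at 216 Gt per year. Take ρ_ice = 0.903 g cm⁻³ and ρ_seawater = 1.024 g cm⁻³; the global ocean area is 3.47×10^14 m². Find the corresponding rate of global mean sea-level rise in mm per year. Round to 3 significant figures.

≈ 0.608 mm/yr

ρ_w = 1.024 g cm⁻³ = 1024 kg m⁻³. Annual water volume added = 216 Gt / ρ_w = 2.160×10^14 kg / 1024 kg m⁻³ = 2.109×10^11 m³.
Δh per year = 2.109×10^11 / 3.47×10^14 = 6.08×10^-4 m = 0.608 mm.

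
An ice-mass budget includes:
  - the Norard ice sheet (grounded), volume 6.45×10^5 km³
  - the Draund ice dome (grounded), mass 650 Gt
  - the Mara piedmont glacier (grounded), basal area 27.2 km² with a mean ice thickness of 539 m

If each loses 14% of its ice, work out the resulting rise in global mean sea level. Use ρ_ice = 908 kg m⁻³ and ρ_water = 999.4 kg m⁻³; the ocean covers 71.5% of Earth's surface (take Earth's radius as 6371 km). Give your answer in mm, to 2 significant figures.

Norard: 0.14 × 6.45×10^5 km³ × (908/999.4) = 8.204×10^4 km³ of water.
Draund: 0.14 × 650 Gt = 9.100×10^13 kg; dividing by ρ_w = 999.4 kg m⁻³ gives 9.105×10^10 m³ of water.
Mara: ice volume = 27.2 km² × 539 m = 14.66 km³; 0.14 × 14.66 × (908/999.4) = 1.865 km³ of water.
Total added water ≈ 8.213×10^13 m³ over 3.65×10^14 m² → Δh = 0.225 m = 230 mm.

≈ 230 mm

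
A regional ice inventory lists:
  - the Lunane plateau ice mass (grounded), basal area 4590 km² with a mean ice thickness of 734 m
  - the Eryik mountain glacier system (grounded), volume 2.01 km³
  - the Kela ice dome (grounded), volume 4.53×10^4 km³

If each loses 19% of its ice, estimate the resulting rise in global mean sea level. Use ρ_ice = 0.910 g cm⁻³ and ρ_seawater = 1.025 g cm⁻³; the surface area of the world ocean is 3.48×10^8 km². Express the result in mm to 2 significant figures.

Lunane: ice volume = 4590 km² × 734 m = 3369 km³; 0.19 × 3369 × (910/1025) = 568.3 km³ of water.
Eryik: 0.19 × 2.01 km³ × (910/1025) = 0.3391 km³ of water.
Kela: 0.19 × 4.53×10^4 km³ × (910/1025) = 7641 km³ of water.
Total added water ≈ 8.210×10^12 m³ over 3.48×10^14 m² → Δh = 0.0236 m = 24 mm.

≈ 24 mm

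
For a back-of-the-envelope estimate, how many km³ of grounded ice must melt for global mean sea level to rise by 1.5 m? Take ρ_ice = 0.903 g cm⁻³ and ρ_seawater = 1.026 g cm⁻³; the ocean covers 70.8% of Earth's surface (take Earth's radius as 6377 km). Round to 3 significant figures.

≈ 6.17×10^5 km³

Required water volume = Δh × A = 1.5 m × 3.62×10^14 m² = 5.427×10^14 m³ = 5.427×10^5 km³.
Ice volume = water volume × ρ_w/ρ_ice = 5.427×10^5 × 1026/903 = 6.17×10^5 km³.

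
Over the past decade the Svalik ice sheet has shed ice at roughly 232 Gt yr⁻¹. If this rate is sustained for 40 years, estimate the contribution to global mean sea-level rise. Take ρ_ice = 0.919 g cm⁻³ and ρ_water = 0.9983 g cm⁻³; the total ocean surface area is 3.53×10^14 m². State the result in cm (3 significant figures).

≈ 2.63 cm

Total mass lost = 232 Gt/yr × 40 yr = 9280 Gt = 9.280×10^15 kg.
ρ_w = 0.9983 g cm⁻³ = 998.3 kg m⁻³, so water volume = 9.280×10^15 / 998.3 = 9.296×10^12 m³.
Δh = 9.296×10^12 / 3.53×10^14 = 0.0263 m = 2.63 cm.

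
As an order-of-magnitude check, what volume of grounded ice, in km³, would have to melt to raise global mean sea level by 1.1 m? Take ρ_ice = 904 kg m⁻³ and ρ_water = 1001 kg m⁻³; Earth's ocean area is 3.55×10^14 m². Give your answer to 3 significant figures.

≈ 4.32×10^5 km³

Required water volume = Δh × A = 1.1 m × 3.55×10^14 m² = 3.905×10^14 m³ = 3.905×10^5 km³.
Ice volume = water volume × ρ_w/ρ_ice = 3.905×10^5 × 1001/904 = 4.32×10^5 km³.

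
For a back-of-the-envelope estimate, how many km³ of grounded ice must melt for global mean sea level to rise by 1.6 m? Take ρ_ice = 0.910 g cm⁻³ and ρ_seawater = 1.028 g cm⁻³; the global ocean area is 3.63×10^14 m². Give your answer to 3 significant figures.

≈ 6.56×10^5 km³

Required water volume = Δh × A = 1.6 m × 3.63×10^14 m² = 5.808×10^14 m³ = 5.808×10^5 km³.
Ice volume = water volume × ρ_w/ρ_ice = 5.808×10^5 × 1028/910 = 6.56×10^5 km³.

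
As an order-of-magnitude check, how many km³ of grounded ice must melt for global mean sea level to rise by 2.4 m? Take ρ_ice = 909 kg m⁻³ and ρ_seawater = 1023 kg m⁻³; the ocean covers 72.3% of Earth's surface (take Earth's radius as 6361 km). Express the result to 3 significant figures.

Required water volume = Δh × A = 2.4 m × 3.68×10^14 m² = 8.823×10^14 m³ = 8.823×10^5 km³.
Ice volume = water volume × ρ_w/ρ_ice = 8.823×10^5 × 1023/909 = 9.93×10^5 km³.

≈ 9.93×10^5 km³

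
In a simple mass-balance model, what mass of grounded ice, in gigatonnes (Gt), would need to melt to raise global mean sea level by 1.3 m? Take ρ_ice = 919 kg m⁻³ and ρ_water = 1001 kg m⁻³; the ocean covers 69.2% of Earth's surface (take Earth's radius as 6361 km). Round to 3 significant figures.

≈ 4.58×10^5 Gt

Required water volume = Δh × A = 1.3 m × 3.52×10^14 m² = 4.574×10^14 m³.
ρ_w = 1001 kg m⁻³, so the mass of water = 4.574×10^14 m³ × 1001 kg m⁻³ = 4.579×10^17 kg = 4.58×10^5 Gt (and the same mass of ice, by conservation).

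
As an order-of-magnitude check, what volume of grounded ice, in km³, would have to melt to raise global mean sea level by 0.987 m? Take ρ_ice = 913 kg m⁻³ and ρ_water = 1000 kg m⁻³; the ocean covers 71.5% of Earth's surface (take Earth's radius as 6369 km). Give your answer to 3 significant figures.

≈ 3.94×10^5 km³

Required water volume = Δh × A = 0.987 m × 3.64×10^14 m² = 3.597×10^14 m³ = 3.597×10^5 km³.
Ice volume = water volume × ρ_w/ρ_ice = 3.597×10^5 × 1000/913 = 3.94×10^5 km³.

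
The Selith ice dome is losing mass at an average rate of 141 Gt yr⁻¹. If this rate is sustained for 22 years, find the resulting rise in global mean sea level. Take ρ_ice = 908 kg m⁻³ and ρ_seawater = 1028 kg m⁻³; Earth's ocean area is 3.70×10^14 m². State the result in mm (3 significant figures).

Total mass lost = 141 Gt/yr × 22 yr = 3102 Gt = 3.102×10^15 kg.
ρ_w = 1028 kg m⁻³, so water volume = 3.102×10^15 / 1028 = 3.018×10^12 m³.
Δh = 3.018×10^12 / 3.70×10^14 = 8.16×10^-3 m = 8.16 mm.

≈ 8.16 mm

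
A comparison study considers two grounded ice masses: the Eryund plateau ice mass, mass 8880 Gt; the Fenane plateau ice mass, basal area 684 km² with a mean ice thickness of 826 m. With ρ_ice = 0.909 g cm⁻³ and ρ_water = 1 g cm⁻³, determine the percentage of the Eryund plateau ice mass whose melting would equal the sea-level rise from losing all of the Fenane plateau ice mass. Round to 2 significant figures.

Equal sea-level rise means equal mass of meltwater, i.e. equal mass of ice lost.
Ice mass of Fenane: 5.136×10^14 kg; ice mass of Eryund: 8.880×10^15 kg.
Fraction required = 5.136×10^14 / 8.880×10^15 = 0.0578 → 5.8 %.

≈ 5.8 %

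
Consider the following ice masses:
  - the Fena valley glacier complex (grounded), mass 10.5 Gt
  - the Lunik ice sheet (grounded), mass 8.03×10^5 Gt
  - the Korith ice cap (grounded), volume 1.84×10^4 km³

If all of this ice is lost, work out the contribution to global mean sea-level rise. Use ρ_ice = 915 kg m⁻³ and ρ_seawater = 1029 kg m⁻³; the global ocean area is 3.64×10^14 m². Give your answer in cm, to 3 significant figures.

Fena: 10.5 Gt = 1.050×10^13 kg; dividing by ρ_w = 1029 kg m⁻³ gives 1.020×10^10 m³ of water.
Lunik: 8.03×10^5 Gt = 8.030×10^17 kg; dividing by ρ_w = 1029 kg m⁻³ gives 7.804×10^14 m³ of water.
Korith: 1.84×10^4 km³ × (915/1029) = 1.636×10^4 km³ of water.
Total added water ≈ 7.967×10^14 m³ over 3.64×10^14 m² → Δh = 2.19 m = 219 cm.

≈ 219 cm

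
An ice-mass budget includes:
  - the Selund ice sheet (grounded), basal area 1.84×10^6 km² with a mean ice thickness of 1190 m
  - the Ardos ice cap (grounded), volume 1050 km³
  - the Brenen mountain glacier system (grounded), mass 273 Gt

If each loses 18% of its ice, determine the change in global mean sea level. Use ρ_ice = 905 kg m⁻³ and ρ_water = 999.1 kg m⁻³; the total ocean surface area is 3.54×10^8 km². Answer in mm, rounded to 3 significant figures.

≈ 1010 mm

Selund: ice volume = 1.84×10^6 km² × 1190 m = 2.190×10^6 km³; 0.18 × 2.190×10^6 × (905/999.1) = 3.570×10^5 km³ of water.
Ardos: 0.18 × 1050 km³ × (905/999.1) = 171.2 km³ of water.
Brenen: 0.18 × 273 Gt = 4.914×10^13 kg; dividing by ρ_w = 999.1 kg m⁻³ gives 4.918×10^10 m³ of water.
Total added water ≈ 3.572×10^14 m³ over 3.54×10^14 m² → Δh = 1.01 m = 1010 mm.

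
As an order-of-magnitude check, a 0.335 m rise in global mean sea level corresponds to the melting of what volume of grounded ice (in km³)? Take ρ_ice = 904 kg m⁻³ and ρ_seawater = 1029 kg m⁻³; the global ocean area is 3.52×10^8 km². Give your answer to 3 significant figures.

≈ 1.34×10^5 km³

Required water volume = Δh × A = 0.335 m × 3.52×10^14 m² = 1.179×10^14 m³ = 1.179×10^5 km³.
Ice volume = water volume × ρ_w/ρ_ice = 1.179×10^5 × 1029/904 = 1.34×10^5 km³.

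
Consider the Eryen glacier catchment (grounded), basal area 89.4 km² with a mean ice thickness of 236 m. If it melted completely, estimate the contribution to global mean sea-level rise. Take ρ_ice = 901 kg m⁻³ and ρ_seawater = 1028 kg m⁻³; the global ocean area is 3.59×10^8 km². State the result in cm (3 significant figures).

≈ 5.15×10^-3 cm

Eryen: ice volume = 89.4 km² × 236 m = 21.10 km³; 21.10 × (901/1028) = 18.49 km³ of water.
Spread over 3.59×10^14 m² of ocean, Δh = 1.849×10^10 / 3.59×10^14 = 5.15×10^-5 m = 5.15×10^-3 cm.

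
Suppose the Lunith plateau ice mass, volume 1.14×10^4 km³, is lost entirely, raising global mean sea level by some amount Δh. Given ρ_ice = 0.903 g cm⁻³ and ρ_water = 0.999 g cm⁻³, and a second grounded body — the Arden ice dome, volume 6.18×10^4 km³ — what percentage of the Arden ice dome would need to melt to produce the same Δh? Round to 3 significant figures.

≈ 18.4 %

Equal sea-level rise means equal mass of meltwater, i.e. equal mass of ice lost.
Ice mass of Lunith: 1.029×10^16 kg; ice mass of Arden: 5.581×10^16 kg.
Fraction required = 1.029×10^16 / 5.581×10^16 = 0.184 → 18.4 %.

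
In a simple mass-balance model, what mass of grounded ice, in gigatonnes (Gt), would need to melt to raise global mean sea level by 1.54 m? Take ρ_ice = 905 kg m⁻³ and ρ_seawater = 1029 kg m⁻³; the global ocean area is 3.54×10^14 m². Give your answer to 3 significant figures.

Required water volume = Δh × A = 1.54 m × 3.54×10^14 m² = 5.452×10^14 m³.
ρ_w = 1029 kg m⁻³, so the mass of water = 5.452×10^14 m³ × 1029 kg m⁻³ = 5.610×10^17 kg = 5.61×10^5 Gt (and the same mass of ice, by conservation).

≈ 5.61×10^5 Gt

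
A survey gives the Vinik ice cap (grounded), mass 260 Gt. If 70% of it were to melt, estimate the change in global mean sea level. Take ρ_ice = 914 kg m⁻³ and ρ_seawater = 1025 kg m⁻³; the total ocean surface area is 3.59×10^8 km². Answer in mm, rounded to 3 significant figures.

≈ 0.495 mm

Vinik: 0.7 × 260 Gt = 1.820×10^14 kg; dividing by ρ_w = 1025 kg m⁻³ gives 1.776×10^11 m³ of water.
Spread over 3.59×10^14 m² of ocean, Δh = 1.776×10^11 / 3.59×10^14 = 4.95×10^-4 m = 0.495 mm.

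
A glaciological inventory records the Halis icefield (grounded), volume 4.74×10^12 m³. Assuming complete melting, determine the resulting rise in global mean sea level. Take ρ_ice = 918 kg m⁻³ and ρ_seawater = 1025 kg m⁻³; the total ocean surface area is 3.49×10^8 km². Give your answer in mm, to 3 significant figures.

≈ 12.2 mm

Halis: 4.74×10^12 m³ × (918/1025) = 4.245×10^12 m³ of water.
Spread over 3.49×10^14 m² of ocean, Δh = 4.245×10^12 / 3.49×10^14 = 0.0122 m = 12.2 mm.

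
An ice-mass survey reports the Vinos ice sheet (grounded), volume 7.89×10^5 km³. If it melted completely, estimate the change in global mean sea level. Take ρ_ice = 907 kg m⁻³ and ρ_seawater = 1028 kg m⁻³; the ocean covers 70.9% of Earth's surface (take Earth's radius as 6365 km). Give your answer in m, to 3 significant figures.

≈ 1.93 m

Vinos: 7.89×10^5 km³ × (907/1028) = 6.961×10^5 km³ of water.
Spread over 3.61×10^14 m² of ocean, Δh = 6.961×10^14 / 3.61×10^14 = 1.93 m.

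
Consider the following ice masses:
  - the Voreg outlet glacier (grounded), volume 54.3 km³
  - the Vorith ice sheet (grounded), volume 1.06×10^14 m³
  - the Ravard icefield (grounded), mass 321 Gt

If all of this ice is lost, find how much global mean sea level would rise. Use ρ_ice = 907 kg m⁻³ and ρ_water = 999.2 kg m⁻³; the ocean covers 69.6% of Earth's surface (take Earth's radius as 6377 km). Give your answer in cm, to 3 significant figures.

Voreg: 54.3 km³ × (907/999.2) = 49.29 km³ of water.
Vorith: 1.06×10^14 m³ × (907/999.2) = 9.622×10^13 m³ of water.
Ravard: 321 Gt = 3.210×10^14 kg; dividing by ρ_w = 999.2 kg m⁻³ gives 3.213×10^11 m³ of water.
Total added water ≈ 9.659×10^13 m³ over 3.56×10^14 m² → Δh = 0.272 m = 27.2 cm.

≈ 27.2 cm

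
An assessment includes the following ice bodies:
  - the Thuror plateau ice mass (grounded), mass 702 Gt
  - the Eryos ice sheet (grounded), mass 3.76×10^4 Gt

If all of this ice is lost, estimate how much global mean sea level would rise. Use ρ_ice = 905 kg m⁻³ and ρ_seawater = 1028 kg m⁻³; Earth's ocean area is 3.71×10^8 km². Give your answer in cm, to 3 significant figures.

≈ 10.0 cm

Thuror: 702 Gt = 7.020×10^14 kg; dividing by ρ_w = 1028 kg m⁻³ gives 6.829×10^11 m³ of water.
Eryos: 3.76×10^4 Gt = 3.760×10^16 kg; dividing by ρ_w = 1028 kg m⁻³ gives 3.658×10^13 m³ of water.
Total added water ≈ 3.726×10^13 m³ over 3.71×10^14 m² → Δh = 0.100 m = 10.0 cm.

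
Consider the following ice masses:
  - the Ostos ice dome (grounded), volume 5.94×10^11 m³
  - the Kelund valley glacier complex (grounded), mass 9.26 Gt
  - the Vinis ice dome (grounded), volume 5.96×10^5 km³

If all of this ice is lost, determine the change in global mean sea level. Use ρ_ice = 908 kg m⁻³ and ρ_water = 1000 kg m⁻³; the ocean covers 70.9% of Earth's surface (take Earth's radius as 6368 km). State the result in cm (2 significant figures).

≈ 150 cm

Ostos: 5.94×10^11 m³ × (908/1000) = 5.394×10^11 m³ of water.
Kelund: 9.26 Gt = 9.260×10^12 kg; dividing by ρ_w = 1000 kg m⁻³ gives 9.260×10^9 m³ of water.
Vinis: 5.96×10^5 km³ × (908/1000) = 5.412×10^5 km³ of water.
Total added water ≈ 5.417×10^14 m³ over 3.61×10^14 m² → Δh = 1.50 m = 150 cm.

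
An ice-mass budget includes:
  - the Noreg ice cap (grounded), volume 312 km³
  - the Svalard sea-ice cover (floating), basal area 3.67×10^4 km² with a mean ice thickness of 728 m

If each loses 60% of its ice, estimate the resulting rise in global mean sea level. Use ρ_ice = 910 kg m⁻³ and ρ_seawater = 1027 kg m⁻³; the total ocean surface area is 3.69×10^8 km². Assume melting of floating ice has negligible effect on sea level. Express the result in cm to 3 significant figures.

Noreg: 0.6 × 312 km³ × (910/1027) = 165.9 km³ of water.
The Svalard sea-ice cover is floating and already displaces its own weight of water, so its melt adds essentially nothing to sea level.
Total added water ≈ 1.659×10^11 m³ over 3.69×10^14 m² → Δh = 4.50×10^-4 m = 0.0450 cm.

≈ 0.0450 cm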